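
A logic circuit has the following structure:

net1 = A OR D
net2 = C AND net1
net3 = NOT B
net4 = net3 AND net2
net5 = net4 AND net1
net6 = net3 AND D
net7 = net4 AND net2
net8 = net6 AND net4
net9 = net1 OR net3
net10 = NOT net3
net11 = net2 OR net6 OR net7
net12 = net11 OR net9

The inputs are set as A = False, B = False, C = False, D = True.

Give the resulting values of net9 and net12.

net1 = A OR D = False OR True = True
net2 = C AND net1 = False AND True = False
net3 = NOT B = NOT False = True
net4 = net3 AND net2 = True AND False = False
net6 = net3 AND D = True AND True = True
net7 = net4 AND net2 = False AND False = False
net9 = net1 OR net3 = True OR True = True
net11 = net2 OR net6 OR net7 = False OR True OR False = True
net12 = net11 OR net9 = True OR True = True

net9 = True, net12 = True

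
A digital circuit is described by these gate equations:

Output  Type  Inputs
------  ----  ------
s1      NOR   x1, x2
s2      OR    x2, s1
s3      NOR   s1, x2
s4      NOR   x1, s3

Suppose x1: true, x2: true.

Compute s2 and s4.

s2 = true; s4 = false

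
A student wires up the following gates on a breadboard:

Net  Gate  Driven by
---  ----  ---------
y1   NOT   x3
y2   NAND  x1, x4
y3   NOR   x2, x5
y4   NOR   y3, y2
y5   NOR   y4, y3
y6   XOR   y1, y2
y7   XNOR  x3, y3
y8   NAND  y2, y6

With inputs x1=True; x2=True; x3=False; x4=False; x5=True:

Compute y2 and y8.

y1 = NOT x3 = NOT False = True
y2 = x1 NAND x4 = True NAND False = True
y6 = y1 XOR y2 = True XOR True = False
y8 = y2 NAND y6 = True NAND False = True

y2 = True, y8 = True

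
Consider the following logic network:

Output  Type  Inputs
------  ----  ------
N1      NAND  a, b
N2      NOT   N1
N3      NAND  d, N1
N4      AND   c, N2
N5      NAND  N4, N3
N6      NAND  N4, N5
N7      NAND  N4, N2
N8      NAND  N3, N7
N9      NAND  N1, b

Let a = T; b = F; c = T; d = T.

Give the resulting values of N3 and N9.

N3 = F  N9 = T

N1 = a NAND b = T NAND F = T
N3 = d NAND N1 = T NAND T = F
N9 = N1 NAND b = T NAND F = T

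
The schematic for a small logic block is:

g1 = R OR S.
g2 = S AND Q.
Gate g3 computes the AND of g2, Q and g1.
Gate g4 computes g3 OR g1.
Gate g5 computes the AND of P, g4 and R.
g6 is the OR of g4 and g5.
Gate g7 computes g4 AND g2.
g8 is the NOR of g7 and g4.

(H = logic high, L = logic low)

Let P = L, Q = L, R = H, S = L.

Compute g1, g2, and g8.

g1 = H  g2 = L  g8 = L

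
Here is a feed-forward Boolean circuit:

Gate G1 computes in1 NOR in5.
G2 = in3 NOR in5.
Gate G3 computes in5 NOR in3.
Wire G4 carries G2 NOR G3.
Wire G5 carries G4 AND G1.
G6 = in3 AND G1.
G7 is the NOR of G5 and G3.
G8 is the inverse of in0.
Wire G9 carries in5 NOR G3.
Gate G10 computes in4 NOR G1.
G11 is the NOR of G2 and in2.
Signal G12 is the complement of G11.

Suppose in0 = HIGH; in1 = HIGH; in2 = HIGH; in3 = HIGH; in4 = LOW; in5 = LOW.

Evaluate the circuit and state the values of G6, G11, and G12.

G6 = LOW; G11 = LOW; G12 = HIGH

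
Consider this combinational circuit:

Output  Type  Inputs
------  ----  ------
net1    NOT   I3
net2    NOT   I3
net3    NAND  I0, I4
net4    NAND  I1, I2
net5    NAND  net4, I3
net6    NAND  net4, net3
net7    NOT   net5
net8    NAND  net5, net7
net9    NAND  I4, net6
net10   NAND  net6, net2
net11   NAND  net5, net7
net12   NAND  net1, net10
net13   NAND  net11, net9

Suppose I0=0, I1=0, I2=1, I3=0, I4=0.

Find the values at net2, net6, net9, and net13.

net2 = 1; net6 = 0; net9 = 1; net13 = 0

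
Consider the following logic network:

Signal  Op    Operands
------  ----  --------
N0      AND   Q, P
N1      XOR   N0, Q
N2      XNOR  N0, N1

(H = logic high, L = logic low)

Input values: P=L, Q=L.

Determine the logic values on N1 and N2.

N0 = Q AND P = L AND L = L
N1 = N0 XOR Q = L XOR L = L
N2 = N0 XNOR N1 = L XNOR L = H

N1 = L, N2 = H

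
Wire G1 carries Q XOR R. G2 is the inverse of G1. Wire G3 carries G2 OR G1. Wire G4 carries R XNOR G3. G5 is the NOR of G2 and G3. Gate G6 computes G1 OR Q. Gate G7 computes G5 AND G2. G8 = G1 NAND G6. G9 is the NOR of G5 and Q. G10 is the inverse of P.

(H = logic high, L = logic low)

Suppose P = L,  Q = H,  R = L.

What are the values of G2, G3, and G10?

G1 = Q XOR R = H XOR L = H
G2 = NOT G1 = NOT H = L
G3 = G2 OR G1 = L OR H = H
G10 = NOT P = NOT L = H

G2 = L  G3 = H  G10 = H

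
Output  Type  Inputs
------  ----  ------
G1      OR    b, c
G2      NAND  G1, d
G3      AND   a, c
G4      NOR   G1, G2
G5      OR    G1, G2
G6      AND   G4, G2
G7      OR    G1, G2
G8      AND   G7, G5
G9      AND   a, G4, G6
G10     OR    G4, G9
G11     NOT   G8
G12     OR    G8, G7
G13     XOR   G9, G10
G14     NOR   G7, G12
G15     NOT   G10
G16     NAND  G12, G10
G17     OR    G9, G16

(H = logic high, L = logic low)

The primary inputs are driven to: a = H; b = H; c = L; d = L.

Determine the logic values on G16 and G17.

G16 = H; G17 = H

G1 = b OR c = H OR L = H
G2 = G1 NAND d = H NAND L = H
G4 = G1 NOR G2 = H NOR H = L
G5 = G1 OR G2 = H OR H = H
G6 = G4 AND G2 = L AND H = L
G7 = G1 OR G2 = H OR H = H
G8 = G7 AND G5 = H AND H = H
G9 = a AND G4 AND G6 = H AND L AND L = L
G10 = G4 OR G9 = L OR L = L
G12 = G8 OR G7 = H OR H = H
G16 = G12 NAND G10 = H NAND L = H
G17 = G9 OR G16 = L OR H = H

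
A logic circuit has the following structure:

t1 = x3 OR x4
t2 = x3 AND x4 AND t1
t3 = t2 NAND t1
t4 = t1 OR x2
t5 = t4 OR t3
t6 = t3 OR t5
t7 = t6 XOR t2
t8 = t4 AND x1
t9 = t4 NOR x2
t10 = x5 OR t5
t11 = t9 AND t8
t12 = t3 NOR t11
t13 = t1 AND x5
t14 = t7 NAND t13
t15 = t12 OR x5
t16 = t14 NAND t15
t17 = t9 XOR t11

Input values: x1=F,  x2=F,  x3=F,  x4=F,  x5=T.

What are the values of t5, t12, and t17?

t1 = x3 OR x4 = F OR F = F
t2 = x3 AND x4 AND t1 = F AND F AND F = F
t3 = t2 NAND t1 = F NAND F = T
t4 = t1 OR x2 = F OR F = F
t5 = t4 OR t3 = F OR T = T
t8 = t4 AND x1 = F AND F = F
t9 = t4 NOR x2 = F NOR F = T
t11 = t9 AND t8 = T AND F = F
t12 = t3 NOR t11 = T NOR F = F
t17 = t9 XOR t11 = T XOR F = T

t5 = T; t12 = F; t17 = T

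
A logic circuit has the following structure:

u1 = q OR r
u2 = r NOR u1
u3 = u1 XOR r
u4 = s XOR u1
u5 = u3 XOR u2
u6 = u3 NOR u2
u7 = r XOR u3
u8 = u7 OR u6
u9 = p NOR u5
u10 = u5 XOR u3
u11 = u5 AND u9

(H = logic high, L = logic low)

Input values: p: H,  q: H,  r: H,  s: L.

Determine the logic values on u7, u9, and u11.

u1 = q OR r = H OR H = H
u2 = r NOR u1 = H NOR H = L
u3 = u1 XOR r = H XOR H = L
u5 = u3 XOR u2 = L XOR L = L
u7 = r XOR u3 = H XOR L = H
u9 = p NOR u5 = H NOR L = L
u11 = u5 AND u9 = L AND L = L

u7 = H; u9 = L; u11 = L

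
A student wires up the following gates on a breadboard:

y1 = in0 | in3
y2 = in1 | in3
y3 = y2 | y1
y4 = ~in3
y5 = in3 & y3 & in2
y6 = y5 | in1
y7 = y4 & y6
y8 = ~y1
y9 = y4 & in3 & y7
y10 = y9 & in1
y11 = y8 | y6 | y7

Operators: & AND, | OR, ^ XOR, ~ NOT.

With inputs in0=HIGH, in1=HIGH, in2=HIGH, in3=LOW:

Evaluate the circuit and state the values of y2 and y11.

y2 = HIGH, y11 = HIGH

y1 = in0 OR in3 = HIGH OR LOW = HIGH
y2 = in1 OR in3 = HIGH OR LOW = HIGH
y3 = y2 OR y1 = HIGH OR HIGH = HIGH
y4 = NOT in3 = NOT LOW = HIGH
y5 = in3 AND y3 AND in2 = LOW AND HIGH AND HIGH = LOW
y6 = y5 OR in1 = LOW OR HIGH = HIGH
y7 = y4 AND y6 = HIGH AND HIGH = HIGH
y8 = NOT y1 = NOT HIGH = LOW
y11 = y8 OR y6 OR y7 = LOW OR HIGH OR HIGH = HIGH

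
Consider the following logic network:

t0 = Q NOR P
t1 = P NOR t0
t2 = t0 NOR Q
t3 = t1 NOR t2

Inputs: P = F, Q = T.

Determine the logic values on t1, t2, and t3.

t1 = T, t2 = F, t3 = F

t0 = Q NOR P = T NOR F = F
t1 = P NOR t0 = F NOR F = T
t2 = t0 NOR Q = F NOR T = F
t3 = t1 NOR t2 = T NOR F = F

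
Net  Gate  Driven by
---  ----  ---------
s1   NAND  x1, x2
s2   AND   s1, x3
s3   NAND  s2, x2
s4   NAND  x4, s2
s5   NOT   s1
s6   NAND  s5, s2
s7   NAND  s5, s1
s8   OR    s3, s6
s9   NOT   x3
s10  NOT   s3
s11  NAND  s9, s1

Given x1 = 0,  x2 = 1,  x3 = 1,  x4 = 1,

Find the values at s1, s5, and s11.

s1 = 1, s5 = 0, s11 = 1

s1 = x1 NAND x2 = 0 NAND 1 = 1
s5 = NOT s1 = NOT 1 = 0
s9 = NOT x3 = NOT 1 = 0
s11 = s9 NAND s1 = 0 NAND 1 = 1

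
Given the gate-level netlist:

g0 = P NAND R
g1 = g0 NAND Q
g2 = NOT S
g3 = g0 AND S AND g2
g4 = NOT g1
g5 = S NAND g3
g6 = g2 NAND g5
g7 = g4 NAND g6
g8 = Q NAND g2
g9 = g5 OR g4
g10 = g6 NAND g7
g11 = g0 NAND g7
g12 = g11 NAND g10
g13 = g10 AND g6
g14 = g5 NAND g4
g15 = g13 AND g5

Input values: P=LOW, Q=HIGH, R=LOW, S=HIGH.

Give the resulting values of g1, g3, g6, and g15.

g0 = P NAND R = LOW NAND LOW = HIGH
g1 = g0 NAND Q = HIGH NAND HIGH = LOW
g2 = NOT S = NOT HIGH = LOW
g3 = g0 AND S AND g2 = HIGH AND HIGH AND LOW = LOW
g4 = NOT g1 = NOT LOW = HIGH
g5 = S NAND g3 = HIGH NAND LOW = HIGH
g6 = g2 NAND g5 = LOW NAND HIGH = HIGH
g7 = g4 NAND g6 = HIGH NAND HIGH = LOW
g10 = g6 NAND g7 = HIGH NAND LOW = HIGH
g13 = g10 AND g6 = HIGH AND HIGH = HIGH
g15 = g13 AND g5 = HIGH AND HIGH = HIGH

g1 = LOW  g3 = LOW  g6 = HIGH  g15 = HIGH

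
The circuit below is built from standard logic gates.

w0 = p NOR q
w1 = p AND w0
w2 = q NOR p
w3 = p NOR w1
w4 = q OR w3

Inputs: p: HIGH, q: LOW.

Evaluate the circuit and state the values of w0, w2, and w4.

w0 = LOW  w2 = LOW  w4 = LOW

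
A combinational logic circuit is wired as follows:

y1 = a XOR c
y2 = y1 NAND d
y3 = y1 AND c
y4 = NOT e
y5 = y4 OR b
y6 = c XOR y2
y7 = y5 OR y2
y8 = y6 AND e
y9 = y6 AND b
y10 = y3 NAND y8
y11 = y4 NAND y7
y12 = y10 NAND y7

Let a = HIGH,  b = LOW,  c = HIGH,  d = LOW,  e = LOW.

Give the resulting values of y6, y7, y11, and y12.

y1 = a XOR c = HIGH XOR HIGH = LOW
y2 = y1 NAND d = LOW NAND LOW = HIGH
y3 = y1 AND c = LOW AND HIGH = LOW
y4 = NOT e = NOT LOW = HIGH
y5 = y4 OR b = HIGH OR LOW = HIGH
y6 = c XOR y2 = HIGH XOR HIGH = LOW
y7 = y5 OR y2 = HIGH OR HIGH = HIGH
y8 = y6 AND e = LOW AND LOW = LOW
y10 = y3 NAND y8 = LOW NAND LOW = HIGH
y11 = y4 NAND y7 = HIGH NAND HIGH = LOW
y12 = y10 NAND y7 = HIGH NAND HIGH = LOW

y6 = LOW, y7 = HIGH, y11 = LOW, y12 = LOW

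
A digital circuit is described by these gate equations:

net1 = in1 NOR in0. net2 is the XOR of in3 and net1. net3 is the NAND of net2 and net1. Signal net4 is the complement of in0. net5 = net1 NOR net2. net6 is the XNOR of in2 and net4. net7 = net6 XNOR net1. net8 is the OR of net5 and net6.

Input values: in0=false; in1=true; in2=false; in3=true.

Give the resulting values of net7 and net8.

net7 = true  net8 = false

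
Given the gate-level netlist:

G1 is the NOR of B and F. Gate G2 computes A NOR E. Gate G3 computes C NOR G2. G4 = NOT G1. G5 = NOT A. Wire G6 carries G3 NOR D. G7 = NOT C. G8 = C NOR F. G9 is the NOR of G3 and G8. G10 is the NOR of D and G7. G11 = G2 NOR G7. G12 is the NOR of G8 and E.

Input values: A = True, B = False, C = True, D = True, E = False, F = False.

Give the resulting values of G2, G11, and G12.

G2 = False, G11 = True, G12 = True

G2 = A NOR E = True NOR False = False
G7 = NOT C = NOT True = False
G8 = C NOR F = True NOR False = False
G11 = G2 NOR G7 = False NOR False = True
G12 = G8 NOR E = False NOR False = True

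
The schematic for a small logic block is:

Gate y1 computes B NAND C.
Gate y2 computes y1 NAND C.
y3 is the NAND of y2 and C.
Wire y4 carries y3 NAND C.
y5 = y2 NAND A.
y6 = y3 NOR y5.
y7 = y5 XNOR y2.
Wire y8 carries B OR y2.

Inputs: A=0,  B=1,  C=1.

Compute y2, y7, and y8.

y1 = B NAND C = 1 NAND 1 = 0
y2 = y1 NAND C = 0 NAND 1 = 1
y5 = y2 NAND A = 1 NAND 0 = 1
y7 = y5 XNOR y2 = 1 XNOR 1 = 1
y8 = B OR y2 = 1 OR 1 = 1

y2 = 1  y7 = 1  y8 = 1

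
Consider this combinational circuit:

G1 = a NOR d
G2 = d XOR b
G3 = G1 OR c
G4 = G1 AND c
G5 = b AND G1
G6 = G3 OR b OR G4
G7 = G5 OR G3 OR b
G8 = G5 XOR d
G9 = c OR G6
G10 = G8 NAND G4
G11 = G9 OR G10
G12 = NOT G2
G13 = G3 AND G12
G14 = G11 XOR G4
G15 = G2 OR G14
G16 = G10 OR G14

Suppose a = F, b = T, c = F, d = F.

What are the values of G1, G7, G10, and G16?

G1 = T  G7 = T  G10 = T  G16 = T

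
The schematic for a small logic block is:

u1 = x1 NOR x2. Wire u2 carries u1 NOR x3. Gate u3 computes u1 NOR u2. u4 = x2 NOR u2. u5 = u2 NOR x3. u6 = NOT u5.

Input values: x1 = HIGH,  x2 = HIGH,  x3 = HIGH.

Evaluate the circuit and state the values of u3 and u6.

u3 = HIGH, u6 = HIGH

u1 = x1 NOR x2 = HIGH NOR HIGH = LOW
u2 = u1 NOR x3 = LOW NOR HIGH = LOW
u3 = u1 NOR u2 = LOW NOR LOW = HIGH
u5 = u2 NOR x3 = LOW NOR HIGH = LOW
u6 = NOT u5 = NOT LOW = HIGH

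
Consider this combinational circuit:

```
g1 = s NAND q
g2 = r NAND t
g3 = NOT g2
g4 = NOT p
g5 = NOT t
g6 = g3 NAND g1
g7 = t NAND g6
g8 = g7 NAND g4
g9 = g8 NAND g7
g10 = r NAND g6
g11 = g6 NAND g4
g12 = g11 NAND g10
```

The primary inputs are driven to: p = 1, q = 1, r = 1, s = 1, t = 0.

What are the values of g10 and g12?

g10 = 0, g12 = 1

g1 = s NAND q = 1 NAND 1 = 0
g2 = r NAND t = 1 NAND 0 = 1
g3 = NOT g2 = NOT 1 = 0
g4 = NOT p = NOT 1 = 0
g6 = g3 NAND g1 = 0 NAND 0 = 1
g10 = r NAND g6 = 1 NAND 1 = 0
g11 = g6 NAND g4 = 1 NAND 0 = 1
g12 = g11 NAND g10 = 1 NAND 0 = 1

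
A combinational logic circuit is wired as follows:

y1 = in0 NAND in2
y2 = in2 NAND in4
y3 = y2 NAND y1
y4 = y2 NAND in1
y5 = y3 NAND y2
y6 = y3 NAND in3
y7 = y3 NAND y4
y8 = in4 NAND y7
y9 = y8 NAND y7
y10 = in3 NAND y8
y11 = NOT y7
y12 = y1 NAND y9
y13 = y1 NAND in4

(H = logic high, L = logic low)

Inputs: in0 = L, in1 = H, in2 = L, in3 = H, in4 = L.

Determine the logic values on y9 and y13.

y9 = L; y13 = H

y1 = in0 NAND in2 = L NAND L = H
y2 = in2 NAND in4 = L NAND L = H
y3 = y2 NAND y1 = H NAND H = L
y4 = y2 NAND in1 = H NAND H = L
y7 = y3 NAND y4 = L NAND L = H
y8 = in4 NAND y7 = L NAND H = H
y9 = y8 NAND y7 = H NAND H = L
y13 = y1 NAND in4 = H NAND L = H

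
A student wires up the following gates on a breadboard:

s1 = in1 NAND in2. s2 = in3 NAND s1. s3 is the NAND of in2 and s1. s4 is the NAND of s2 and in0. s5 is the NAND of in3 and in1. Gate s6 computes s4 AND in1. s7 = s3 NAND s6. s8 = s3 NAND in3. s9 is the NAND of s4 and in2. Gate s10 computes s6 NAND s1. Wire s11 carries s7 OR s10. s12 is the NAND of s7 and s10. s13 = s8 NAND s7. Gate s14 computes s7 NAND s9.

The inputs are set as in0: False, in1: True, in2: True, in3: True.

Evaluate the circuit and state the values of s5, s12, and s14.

s1 = in1 NAND in2 = True NAND True = False
s2 = in3 NAND s1 = True NAND False = True
s3 = in2 NAND s1 = True NAND False = True
s4 = s2 NAND in0 = True NAND False = True
s5 = in3 NAND in1 = True NAND True = False
s6 = s4 AND in1 = True AND True = True
s7 = s3 NAND s6 = True NAND True = False
s9 = s4 NAND in2 = True NAND True = False
s10 = s6 NAND s1 = True NAND False = True
s12 = s7 NAND s10 = False NAND True = True
s14 = s7 NAND s9 = False NAND False = True

s5 = False, s12 = True, s14 = True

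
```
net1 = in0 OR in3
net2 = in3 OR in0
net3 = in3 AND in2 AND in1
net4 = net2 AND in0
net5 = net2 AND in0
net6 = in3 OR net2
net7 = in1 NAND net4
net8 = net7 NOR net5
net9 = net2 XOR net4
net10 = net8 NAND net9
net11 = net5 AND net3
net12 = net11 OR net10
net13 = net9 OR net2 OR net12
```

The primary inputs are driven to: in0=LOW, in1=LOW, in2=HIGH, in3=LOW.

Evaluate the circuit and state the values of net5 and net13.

net2 = in3 OR in0 = LOW OR LOW = LOW
net3 = in3 AND in2 AND in1 = LOW AND HIGH AND LOW = LOW
net4 = net2 AND in0 = LOW AND LOW = LOW
net5 = net2 AND in0 = LOW AND LOW = LOW
net7 = in1 NAND net4 = LOW NAND LOW = HIGH
net8 = net7 NOR net5 = HIGH NOR LOW = LOW
net9 = net2 XOR net4 = LOW XOR LOW = LOW
net10 = net8 NAND net9 = LOW NAND LOW = HIGH
net11 = net5 AND net3 = LOW AND LOW = LOW
net12 = net11 OR net10 = LOW OR HIGH = HIGH
net13 = net9 OR net2 OR net12 = LOW OR LOW OR HIGH = HIGH

net5 = LOW  net13 = HIGH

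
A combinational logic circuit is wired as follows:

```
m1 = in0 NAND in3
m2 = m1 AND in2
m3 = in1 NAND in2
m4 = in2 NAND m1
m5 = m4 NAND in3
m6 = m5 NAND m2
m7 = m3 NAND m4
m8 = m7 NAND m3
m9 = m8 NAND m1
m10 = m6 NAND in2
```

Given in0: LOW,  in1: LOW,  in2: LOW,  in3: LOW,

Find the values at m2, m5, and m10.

m2 = LOW, m5 = HIGH, m10 = HIGH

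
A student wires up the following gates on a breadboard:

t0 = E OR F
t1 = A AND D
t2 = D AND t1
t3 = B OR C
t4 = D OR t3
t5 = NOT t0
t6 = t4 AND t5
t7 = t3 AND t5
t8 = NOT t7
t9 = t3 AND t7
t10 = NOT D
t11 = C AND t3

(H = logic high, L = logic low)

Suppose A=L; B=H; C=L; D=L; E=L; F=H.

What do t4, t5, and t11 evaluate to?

t4 = H; t5 = L; t11 = L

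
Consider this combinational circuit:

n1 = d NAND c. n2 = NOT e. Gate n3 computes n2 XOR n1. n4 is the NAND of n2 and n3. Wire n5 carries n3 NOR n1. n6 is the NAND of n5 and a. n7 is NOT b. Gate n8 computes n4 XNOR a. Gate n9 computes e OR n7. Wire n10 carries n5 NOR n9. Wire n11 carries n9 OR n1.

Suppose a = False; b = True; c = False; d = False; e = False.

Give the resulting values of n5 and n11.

n5 = False; n11 = True

n1 = d NAND c = False NAND False = True
n2 = NOT e = NOT False = True
n3 = n2 XOR n1 = True XOR True = False
n5 = n3 NOR n1 = False NOR True = False
n7 = NOT b = NOT True = False
n9 = e OR n7 = False OR False = False
n11 = n9 OR n1 = False OR True = True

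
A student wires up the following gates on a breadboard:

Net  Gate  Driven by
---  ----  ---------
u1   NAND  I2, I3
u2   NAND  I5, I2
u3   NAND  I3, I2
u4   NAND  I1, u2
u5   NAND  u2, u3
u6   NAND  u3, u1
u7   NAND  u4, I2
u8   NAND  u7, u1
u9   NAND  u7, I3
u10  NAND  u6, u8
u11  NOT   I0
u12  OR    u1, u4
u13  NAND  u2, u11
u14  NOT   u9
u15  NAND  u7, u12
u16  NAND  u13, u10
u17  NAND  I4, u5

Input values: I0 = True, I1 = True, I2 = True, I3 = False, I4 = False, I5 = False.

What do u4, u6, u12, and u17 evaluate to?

u4 = False, u6 = False, u12 = True, u17 = True

u1 = I2 NAND I3 = True NAND False = True
u2 = I5 NAND I2 = False NAND True = True
u3 = I3 NAND I2 = False NAND True = True
u4 = I1 NAND u2 = True NAND True = False
u5 = u2 NAND u3 = True NAND True = False
u6 = u3 NAND u1 = True NAND True = False
u12 = u1 OR u4 = True OR False = True
u17 = I4 NAND u5 = False NAND False = True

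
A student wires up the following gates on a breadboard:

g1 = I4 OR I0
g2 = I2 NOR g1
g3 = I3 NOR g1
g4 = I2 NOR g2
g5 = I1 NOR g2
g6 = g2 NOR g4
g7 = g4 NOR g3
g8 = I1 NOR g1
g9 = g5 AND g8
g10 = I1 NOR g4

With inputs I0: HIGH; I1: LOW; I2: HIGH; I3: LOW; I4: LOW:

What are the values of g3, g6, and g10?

g3 = LOW, g6 = HIGH, g10 = HIGH

g1 = I4 OR I0 = LOW OR HIGH = HIGH
g2 = I2 NOR g1 = HIGH NOR HIGH = LOW
g3 = I3 NOR g1 = LOW NOR HIGH = LOW
g4 = I2 NOR g2 = HIGH NOR LOW = LOW
g6 = g2 NOR g4 = LOW NOR LOW = HIGH
g10 = I1 NOR g4 = LOW NOR LOW = HIGH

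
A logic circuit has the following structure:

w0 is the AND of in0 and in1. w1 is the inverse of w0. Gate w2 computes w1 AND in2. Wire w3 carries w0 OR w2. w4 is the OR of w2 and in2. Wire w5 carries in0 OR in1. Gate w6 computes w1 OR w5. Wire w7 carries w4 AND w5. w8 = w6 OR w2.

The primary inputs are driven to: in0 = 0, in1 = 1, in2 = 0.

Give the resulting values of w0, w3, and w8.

w0 = in0 AND in1 = 0 AND 1 = 0
w1 = NOT w0 = NOT 0 = 1
w2 = w1 AND in2 = 1 AND 0 = 0
w3 = w0 OR w2 = 0 OR 0 = 0
w5 = in0 OR in1 = 0 OR 1 = 1
w6 = w1 OR w5 = 1 OR 1 = 1
w8 = w6 OR w2 = 1 OR 0 = 1

w0 = 0, w3 = 0, w8 = 1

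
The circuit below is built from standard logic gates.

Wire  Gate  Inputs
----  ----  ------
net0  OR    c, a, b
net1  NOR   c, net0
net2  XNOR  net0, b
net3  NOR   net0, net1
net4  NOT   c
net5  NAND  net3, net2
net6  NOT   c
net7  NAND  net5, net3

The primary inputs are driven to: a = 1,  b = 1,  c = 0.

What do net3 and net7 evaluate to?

net0 = c OR a OR b = 0 OR 1 OR 1 = 1
net1 = c NOR net0 = 0 NOR 1 = 0
net2 = net0 XNOR b = 1 XNOR 1 = 1
net3 = net0 NOR net1 = 1 NOR 0 = 0
net5 = net3 NAND net2 = 0 NAND 1 = 1
net7 = net5 NAND net3 = 1 NAND 0 = 1

net3 = 0, net7 = 1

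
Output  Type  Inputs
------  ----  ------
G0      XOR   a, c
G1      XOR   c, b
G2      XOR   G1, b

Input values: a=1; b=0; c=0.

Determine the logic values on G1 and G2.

G1 = c XOR b = 0 XOR 0 = 0
G2 = G1 XOR b = 0 XOR 0 = 0

G1 = 0; G2 = 0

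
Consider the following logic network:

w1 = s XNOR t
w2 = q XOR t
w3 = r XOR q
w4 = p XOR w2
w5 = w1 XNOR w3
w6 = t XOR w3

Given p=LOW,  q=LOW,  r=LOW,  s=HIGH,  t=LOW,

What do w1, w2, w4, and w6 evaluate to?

w1 = LOW  w2 = LOW  w4 = LOW  w6 = LOW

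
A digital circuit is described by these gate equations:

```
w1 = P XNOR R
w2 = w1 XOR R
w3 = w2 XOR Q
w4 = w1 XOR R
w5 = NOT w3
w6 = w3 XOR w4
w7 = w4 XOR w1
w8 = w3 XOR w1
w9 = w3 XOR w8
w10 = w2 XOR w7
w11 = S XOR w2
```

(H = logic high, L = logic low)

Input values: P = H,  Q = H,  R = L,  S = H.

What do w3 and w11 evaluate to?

w3 = H, w11 = H

w1 = P XNOR R = H XNOR L = L
w2 = w1 XOR R = L XOR L = L
w3 = w2 XOR Q = L XOR H = H
w11 = S XOR w2 = H XOR L = H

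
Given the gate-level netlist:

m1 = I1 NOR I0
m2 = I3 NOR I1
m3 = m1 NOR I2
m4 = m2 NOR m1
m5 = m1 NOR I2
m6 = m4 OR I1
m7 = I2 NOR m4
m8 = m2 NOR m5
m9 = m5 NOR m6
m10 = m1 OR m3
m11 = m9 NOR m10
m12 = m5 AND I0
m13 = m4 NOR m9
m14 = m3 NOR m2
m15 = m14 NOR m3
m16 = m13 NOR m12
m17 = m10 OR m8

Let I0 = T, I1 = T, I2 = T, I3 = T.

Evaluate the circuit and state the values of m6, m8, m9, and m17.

m1 = I1 NOR I0 = T NOR T = F
m2 = I3 NOR I1 = T NOR T = F
m3 = m1 NOR I2 = F NOR T = F
m4 = m2 NOR m1 = F NOR F = T
m5 = m1 NOR I2 = F NOR T = F
m6 = m4 OR I1 = T OR T = T
m8 = m2 NOR m5 = F NOR F = T
m9 = m5 NOR m6 = F NOR T = F
m10 = m1 OR m3 = F OR F = F
m17 = m10 OR m8 = F OR T = T

m6 = T  m8 = T  m9 = F  m17 = T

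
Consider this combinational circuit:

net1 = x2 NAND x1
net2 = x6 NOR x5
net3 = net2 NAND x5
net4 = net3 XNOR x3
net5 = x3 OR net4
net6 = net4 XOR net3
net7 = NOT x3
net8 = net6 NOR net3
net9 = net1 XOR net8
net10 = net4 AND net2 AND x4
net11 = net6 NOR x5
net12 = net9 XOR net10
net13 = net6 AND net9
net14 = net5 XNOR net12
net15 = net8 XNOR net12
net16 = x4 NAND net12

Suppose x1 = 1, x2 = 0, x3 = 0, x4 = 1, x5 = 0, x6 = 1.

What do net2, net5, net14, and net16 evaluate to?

net2 = 0  net5 = 0  net14 = 0  net16 = 0

net1 = x2 NAND x1 = 0 NAND 1 = 1
net2 = x6 NOR x5 = 1 NOR 0 = 0
net3 = net2 NAND x5 = 0 NAND 0 = 1
net4 = net3 XNOR x3 = 1 XNOR 0 = 0
net5 = x3 OR net4 = 0 OR 0 = 0
net6 = net4 XOR net3 = 0 XOR 1 = 1
net8 = net6 NOR net3 = 1 NOR 1 = 0
net9 = net1 XOR net8 = 1 XOR 0 = 1
net10 = net4 AND net2 AND x4 = 0 AND 0 AND 1 = 0
net12 = net9 XOR net10 = 1 XOR 0 = 1
net14 = net5 XNOR net12 = 0 XNOR 1 = 0
net16 = x4 NAND net12 = 1 NAND 1 = 0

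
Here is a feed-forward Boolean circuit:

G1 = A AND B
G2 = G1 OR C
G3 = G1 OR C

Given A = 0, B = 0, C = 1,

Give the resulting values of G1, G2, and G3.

G1 = A AND B = 0 AND 0 = 0
G2 = G1 OR C = 0 OR 1 = 1
G3 = G1 OR C = 0 OR 1 = 1

G1 = 0, G2 = 1, G3 = 1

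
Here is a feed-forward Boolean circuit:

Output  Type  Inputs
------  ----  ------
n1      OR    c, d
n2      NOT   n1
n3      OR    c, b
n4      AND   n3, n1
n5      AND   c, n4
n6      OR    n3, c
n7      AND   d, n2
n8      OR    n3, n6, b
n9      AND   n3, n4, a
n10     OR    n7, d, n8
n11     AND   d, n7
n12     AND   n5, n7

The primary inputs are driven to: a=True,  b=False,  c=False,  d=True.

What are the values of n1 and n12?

n1 = True, n12 = False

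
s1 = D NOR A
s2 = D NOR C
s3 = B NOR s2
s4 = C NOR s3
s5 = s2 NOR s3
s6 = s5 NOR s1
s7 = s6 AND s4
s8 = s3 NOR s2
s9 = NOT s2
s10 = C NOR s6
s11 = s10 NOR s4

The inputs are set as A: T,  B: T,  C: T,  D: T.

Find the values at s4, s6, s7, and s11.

s1 = D NOR A = T NOR T = F
s2 = D NOR C = T NOR T = F
s3 = B NOR s2 = T NOR F = F
s4 = C NOR s3 = T NOR F = F
s5 = s2 NOR s3 = F NOR F = T
s6 = s5 NOR s1 = T NOR F = F
s7 = s6 AND s4 = F AND F = F
s10 = C NOR s6 = T NOR F = F
s11 = s10 NOR s4 = F NOR F = T

s4 = F, s6 = F, s7 = F, s11 = T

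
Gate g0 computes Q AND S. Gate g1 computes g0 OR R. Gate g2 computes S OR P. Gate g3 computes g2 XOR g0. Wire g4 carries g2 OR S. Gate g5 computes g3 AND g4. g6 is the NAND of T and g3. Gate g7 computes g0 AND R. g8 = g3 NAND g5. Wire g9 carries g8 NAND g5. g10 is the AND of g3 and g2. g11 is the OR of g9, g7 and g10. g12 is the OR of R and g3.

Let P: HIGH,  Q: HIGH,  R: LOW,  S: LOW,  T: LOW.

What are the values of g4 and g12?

g0 = Q AND S = HIGH AND LOW = LOW
g2 = S OR P = LOW OR HIGH = HIGH
g3 = g2 XOR g0 = HIGH XOR LOW = HIGH
g4 = g2 OR S = HIGH OR LOW = HIGH
g12 = R OR g3 = LOW OR HIGH = HIGH

g4 = HIGH; g12 = HIGH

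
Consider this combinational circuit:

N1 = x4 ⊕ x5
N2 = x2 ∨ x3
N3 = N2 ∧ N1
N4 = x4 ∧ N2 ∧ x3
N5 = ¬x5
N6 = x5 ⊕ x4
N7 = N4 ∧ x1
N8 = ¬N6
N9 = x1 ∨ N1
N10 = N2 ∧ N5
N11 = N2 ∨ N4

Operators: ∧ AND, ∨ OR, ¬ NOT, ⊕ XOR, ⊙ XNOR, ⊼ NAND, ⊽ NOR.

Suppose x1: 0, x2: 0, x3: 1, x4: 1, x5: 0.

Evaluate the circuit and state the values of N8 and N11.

N2 = x2 OR x3 = 0 OR 1 = 1
N4 = x4 AND N2 AND x3 = 1 AND 1 AND 1 = 1
N6 = x5 XOR x4 = 0 XOR 1 = 1
N8 = NOT N6 = NOT 1 = 0
N11 = N2 OR N4 = 1 OR 1 = 1

N8 = 0, N11 = 1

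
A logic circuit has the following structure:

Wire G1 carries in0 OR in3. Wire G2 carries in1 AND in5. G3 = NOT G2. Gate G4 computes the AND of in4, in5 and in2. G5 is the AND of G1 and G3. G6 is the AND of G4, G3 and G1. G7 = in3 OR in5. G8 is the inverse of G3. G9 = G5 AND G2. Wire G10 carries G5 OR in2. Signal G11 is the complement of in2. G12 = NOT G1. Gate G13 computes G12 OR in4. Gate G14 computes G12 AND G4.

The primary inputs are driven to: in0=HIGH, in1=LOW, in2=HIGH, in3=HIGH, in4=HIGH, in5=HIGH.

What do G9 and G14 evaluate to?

G9 = LOW; G14 = LOW

G1 = in0 OR in3 = HIGH OR HIGH = HIGH
G2 = in1 AND in5 = LOW AND HIGH = LOW
G3 = NOT G2 = NOT LOW = HIGH
G4 = in4 AND in5 AND in2 = HIGH AND HIGH AND HIGH = HIGH
G5 = G1 AND G3 = HIGH AND HIGH = HIGH
G9 = G5 AND G2 = HIGH AND LOW = LOW
G12 = NOT G1 = NOT HIGH = LOW
G14 = G12 AND G4 = LOW AND HIGH = LOW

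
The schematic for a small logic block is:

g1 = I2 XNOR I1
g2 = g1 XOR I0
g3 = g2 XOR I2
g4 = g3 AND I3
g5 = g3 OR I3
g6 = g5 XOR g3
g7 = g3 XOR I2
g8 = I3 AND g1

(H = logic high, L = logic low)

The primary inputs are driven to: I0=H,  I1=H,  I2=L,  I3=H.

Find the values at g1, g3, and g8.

g1 = I2 XNOR I1 = L XNOR H = L
g2 = g1 XOR I0 = L XOR H = H
g3 = g2 XOR I2 = H XOR L = H
g8 = I3 AND g1 = H AND L = L

g1 = L, g3 = H, g8 = L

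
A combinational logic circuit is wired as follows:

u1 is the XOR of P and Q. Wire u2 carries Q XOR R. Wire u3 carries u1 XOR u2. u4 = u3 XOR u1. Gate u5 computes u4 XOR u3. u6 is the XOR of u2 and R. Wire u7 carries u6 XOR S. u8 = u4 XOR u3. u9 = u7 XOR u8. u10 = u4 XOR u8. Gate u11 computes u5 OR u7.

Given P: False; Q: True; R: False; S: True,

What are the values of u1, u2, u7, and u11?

u1 = P XOR Q = False XOR True = True
u2 = Q XOR R = True XOR False = True
u3 = u1 XOR u2 = True XOR True = False
u4 = u3 XOR u1 = False XOR True = True
u5 = u4 XOR u3 = True XOR False = True
u6 = u2 XOR R = True XOR False = True
u7 = u6 XOR S = True XOR True = False
u11 = u5 OR u7 = True OR False = True

u1 = True  u2 = True  u7 = False  u11 = True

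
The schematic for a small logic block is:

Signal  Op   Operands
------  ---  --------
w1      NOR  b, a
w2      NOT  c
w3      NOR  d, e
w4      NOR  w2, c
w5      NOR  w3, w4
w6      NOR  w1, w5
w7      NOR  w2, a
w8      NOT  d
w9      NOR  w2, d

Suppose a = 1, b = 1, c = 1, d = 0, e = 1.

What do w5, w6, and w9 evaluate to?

w1 = b NOR a = 1 NOR 1 = 0
w2 = NOT c = NOT 1 = 0
w3 = d NOR e = 0 NOR 1 = 0
w4 = w2 NOR c = 0 NOR 1 = 0
w5 = w3 NOR w4 = 0 NOR 0 = 1
w6 = w1 NOR w5 = 0 NOR 1 = 0
w9 = w2 NOR d = 0 NOR 0 = 1

w5 = 1  w6 = 0  w9 = 1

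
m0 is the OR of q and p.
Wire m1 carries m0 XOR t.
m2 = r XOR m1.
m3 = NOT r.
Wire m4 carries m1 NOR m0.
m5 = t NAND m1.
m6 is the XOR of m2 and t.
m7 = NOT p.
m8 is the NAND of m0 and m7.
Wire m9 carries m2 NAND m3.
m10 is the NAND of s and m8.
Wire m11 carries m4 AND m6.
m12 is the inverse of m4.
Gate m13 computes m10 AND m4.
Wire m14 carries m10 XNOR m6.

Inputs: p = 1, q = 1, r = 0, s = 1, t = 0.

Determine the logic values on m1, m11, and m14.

m0 = q OR p = 1 OR 1 = 1
m1 = m0 XOR t = 1 XOR 0 = 1
m2 = r XOR m1 = 0 XOR 1 = 1
m4 = m1 NOR m0 = 1 NOR 1 = 0
m6 = m2 XOR t = 1 XOR 0 = 1
m7 = NOT p = NOT 1 = 0
m8 = m0 NAND m7 = 1 NAND 0 = 1
m10 = s NAND m8 = 1 NAND 1 = 0
m11 = m4 AND m6 = 0 AND 1 = 0
m14 = m10 XNOR m6 = 0 XNOR 1 = 0

m1 = 1  m11 = 0  m14 = 0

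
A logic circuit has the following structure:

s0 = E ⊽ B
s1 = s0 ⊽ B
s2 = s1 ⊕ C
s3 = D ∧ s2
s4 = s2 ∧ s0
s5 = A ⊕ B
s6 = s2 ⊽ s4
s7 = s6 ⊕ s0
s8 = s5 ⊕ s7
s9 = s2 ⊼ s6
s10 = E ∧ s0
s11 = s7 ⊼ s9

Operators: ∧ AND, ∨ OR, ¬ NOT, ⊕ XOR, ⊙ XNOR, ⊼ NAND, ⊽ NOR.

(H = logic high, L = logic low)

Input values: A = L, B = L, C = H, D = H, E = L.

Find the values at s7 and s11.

s7 = H, s11 = L

s0 = E NOR B = L NOR L = H
s1 = s0 NOR B = H NOR L = L
s2 = s1 XOR C = L XOR H = H
s4 = s2 AND s0 = H AND H = H
s6 = s2 NOR s4 = H NOR H = L
s7 = s6 XOR s0 = L XOR H = H
s9 = s2 NAND s6 = H NAND L = H
s11 = s7 NAND s9 = H NAND H = L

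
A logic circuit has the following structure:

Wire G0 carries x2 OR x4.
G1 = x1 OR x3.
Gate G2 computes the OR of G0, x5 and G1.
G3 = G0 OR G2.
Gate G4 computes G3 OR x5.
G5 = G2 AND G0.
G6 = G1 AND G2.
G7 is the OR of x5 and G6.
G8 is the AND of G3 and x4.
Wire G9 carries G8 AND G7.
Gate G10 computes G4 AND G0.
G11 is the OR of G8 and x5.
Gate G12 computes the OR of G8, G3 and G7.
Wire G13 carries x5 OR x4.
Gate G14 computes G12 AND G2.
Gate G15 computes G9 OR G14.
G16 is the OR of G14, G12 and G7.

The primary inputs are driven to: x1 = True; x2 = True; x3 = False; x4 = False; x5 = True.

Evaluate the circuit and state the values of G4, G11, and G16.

G4 = True  G11 = True  G16 = True

G0 = x2 OR x4 = True OR False = True
G1 = x1 OR x3 = True OR False = True
G2 = G0 OR x5 OR G1 = True OR True OR True = True
G3 = G0 OR G2 = True OR True = True
G4 = G3 OR x5 = True OR True = True
G6 = G1 AND G2 = True AND True = True
G7 = x5 OR G6 = True OR True = True
G8 = G3 AND x4 = True AND False = False
G11 = G8 OR x5 = False OR True = True
G12 = G8 OR G3 OR G7 = False OR True OR True = True
G14 = G12 AND G2 = True AND True = True
G16 = G14 OR G12 OR G7 = True OR True OR True = True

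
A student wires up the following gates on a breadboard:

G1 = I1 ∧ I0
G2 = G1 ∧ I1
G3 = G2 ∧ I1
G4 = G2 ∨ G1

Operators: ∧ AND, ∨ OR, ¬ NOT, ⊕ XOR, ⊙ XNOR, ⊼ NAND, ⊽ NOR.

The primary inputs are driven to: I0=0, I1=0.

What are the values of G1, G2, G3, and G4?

G1 = I1 AND I0 = 0 AND 0 = 0
G2 = G1 AND I1 = 0 AND 0 = 0
G3 = G2 AND I1 = 0 AND 0 = 0
G4 = G2 OR G1 = 0 OR 0 = 0

G1 = 0, G2 = 0, G3 = 0, G4 = 0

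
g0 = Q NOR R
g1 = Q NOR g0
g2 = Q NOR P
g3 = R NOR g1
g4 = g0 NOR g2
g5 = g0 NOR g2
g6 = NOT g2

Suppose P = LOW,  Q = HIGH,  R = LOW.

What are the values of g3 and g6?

g0 = Q NOR R = HIGH NOR LOW = LOW
g1 = Q NOR g0 = HIGH NOR LOW = LOW
g2 = Q NOR P = HIGH NOR LOW = LOW
g3 = R NOR g1 = LOW NOR LOW = HIGH
g6 = NOT g2 = NOT LOW = HIGH

g3 = HIGH; g6 = HIGH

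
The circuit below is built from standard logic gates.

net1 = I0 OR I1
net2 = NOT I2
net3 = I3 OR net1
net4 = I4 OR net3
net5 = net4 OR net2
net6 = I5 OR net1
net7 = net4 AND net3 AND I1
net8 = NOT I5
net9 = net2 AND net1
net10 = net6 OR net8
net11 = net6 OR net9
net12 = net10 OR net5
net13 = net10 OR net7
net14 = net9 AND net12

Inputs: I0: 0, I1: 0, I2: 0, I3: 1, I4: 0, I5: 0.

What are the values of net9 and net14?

net9 = 0; net14 = 0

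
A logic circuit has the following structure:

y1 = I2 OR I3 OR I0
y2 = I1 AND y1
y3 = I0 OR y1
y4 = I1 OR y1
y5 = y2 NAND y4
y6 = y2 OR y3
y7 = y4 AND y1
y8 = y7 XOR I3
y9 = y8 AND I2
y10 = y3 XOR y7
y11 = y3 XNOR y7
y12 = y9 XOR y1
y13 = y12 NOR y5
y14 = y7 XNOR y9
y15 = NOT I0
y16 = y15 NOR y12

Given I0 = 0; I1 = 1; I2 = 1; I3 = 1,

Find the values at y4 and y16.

y4 = 1; y16 = 0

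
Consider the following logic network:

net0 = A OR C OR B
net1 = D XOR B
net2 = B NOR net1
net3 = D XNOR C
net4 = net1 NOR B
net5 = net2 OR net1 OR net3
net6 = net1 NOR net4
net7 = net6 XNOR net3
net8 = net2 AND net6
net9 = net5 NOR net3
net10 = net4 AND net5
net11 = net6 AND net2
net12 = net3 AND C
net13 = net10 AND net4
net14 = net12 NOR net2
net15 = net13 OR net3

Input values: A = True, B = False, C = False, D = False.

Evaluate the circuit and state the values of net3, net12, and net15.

net1 = D XOR B = False XOR False = False
net2 = B NOR net1 = False NOR False = True
net3 = D XNOR C = False XNOR False = True
net4 = net1 NOR B = False NOR False = True
net5 = net2 OR net1 OR net3 = True OR False OR True = True
net10 = net4 AND net5 = True AND True = True
net12 = net3 AND C = True AND False = False
net13 = net10 AND net4 = True AND True = True
net15 = net13 OR net3 = True OR True = True

net3 = True, net12 = False, net15 = True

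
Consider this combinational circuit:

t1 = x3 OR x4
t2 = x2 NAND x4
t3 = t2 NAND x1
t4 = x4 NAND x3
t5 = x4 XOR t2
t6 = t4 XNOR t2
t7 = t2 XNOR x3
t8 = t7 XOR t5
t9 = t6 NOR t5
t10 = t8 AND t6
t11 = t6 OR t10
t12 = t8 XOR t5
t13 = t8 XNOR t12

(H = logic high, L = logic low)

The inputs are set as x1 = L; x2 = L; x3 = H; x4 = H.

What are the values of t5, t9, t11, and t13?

t5 = L  t9 = H  t11 = L  t13 = H

t2 = x2 NAND x4 = L NAND H = H
t4 = x4 NAND x3 = H NAND H = L
t5 = x4 XOR t2 = H XOR H = L
t6 = t4 XNOR t2 = L XNOR H = L
t7 = t2 XNOR x3 = H XNOR H = H
t8 = t7 XOR t5 = H XOR L = H
t9 = t6 NOR t5 = L NOR L = H
t10 = t8 AND t6 = H AND L = L
t11 = t6 OR t10 = L OR L = L
t12 = t8 XOR t5 = H XOR L = H
t13 = t8 XNOR t12 = H XNOR H = H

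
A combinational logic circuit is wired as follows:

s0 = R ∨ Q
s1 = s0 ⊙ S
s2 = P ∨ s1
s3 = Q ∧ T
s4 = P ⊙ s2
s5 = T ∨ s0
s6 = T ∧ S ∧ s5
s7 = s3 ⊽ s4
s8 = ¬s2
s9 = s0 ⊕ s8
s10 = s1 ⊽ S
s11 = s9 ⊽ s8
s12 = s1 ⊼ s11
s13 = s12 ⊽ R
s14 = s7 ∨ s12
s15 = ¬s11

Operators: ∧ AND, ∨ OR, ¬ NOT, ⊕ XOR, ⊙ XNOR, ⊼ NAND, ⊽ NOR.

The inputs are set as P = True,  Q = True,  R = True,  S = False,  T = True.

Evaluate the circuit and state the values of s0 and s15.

s0 = R OR Q = True OR True = True
s1 = s0 XNOR S = True XNOR False = False
s2 = P OR s1 = True OR False = True
s8 = NOT s2 = NOT True = False
s9 = s0 XOR s8 = True XOR False = True
s11 = s9 NOR s8 = True NOR False = False
s15 = NOT s11 = NOT False = True

s0 = True, s15 = True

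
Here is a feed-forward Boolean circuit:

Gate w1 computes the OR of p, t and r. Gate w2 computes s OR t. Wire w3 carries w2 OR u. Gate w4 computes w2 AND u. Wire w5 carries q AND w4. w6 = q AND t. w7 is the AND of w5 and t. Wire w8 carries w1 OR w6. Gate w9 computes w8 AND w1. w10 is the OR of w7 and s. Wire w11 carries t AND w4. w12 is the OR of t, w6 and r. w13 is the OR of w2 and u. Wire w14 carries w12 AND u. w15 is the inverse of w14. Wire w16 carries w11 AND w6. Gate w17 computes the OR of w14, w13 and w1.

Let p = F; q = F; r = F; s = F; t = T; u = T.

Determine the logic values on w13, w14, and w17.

w13 = T; w14 = T; w17 = T

w1 = p OR t OR r = F OR T OR F = T
w2 = s OR t = F OR T = T
w6 = q AND t = F AND T = F
w12 = t OR w6 OR r = T OR F OR F = T
w13 = w2 OR u = T OR T = T
w14 = w12 AND u = T AND T = T
w17 = w14 OR w13 OR w1 = T OR T OR T = T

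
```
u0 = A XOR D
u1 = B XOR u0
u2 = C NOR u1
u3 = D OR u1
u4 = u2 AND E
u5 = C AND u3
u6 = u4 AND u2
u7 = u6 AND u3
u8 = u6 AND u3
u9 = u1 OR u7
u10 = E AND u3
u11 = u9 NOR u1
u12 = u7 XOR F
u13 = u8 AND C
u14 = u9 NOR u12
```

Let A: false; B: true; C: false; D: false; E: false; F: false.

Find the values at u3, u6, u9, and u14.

u3 = true; u6 = false; u9 = true; u14 = false

u0 = A XOR D = false XOR false = false
u1 = B XOR u0 = true XOR false = true
u2 = C NOR u1 = false NOR true = false
u3 = D OR u1 = false OR true = true
u4 = u2 AND E = false AND false = false
u6 = u4 AND u2 = false AND false = false
u7 = u6 AND u3 = false AND true = false
u9 = u1 OR u7 = true OR false = true
u12 = u7 XOR F = false XOR false = false
u14 = u9 NOR u12 = true NOR false = false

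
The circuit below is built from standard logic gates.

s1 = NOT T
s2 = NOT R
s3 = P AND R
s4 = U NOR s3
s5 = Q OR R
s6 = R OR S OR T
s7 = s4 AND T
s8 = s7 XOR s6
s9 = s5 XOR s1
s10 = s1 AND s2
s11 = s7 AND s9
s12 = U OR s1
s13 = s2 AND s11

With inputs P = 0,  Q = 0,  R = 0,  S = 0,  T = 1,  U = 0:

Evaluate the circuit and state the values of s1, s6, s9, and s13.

s1 = 0  s6 = 1  s9 = 0  s13 = 0

s1 = NOT T = NOT 1 = 0
s2 = NOT R = NOT 0 = 1
s3 = P AND R = 0 AND 0 = 0
s4 = U NOR s3 = 0 NOR 0 = 1
s5 = Q OR R = 0 OR 0 = 0
s6 = R OR S OR T = 0 OR 0 OR 1 = 1
s7 = s4 AND T = 1 AND 1 = 1
s9 = s5 XOR s1 = 0 XOR 0 = 0
s11 = s7 AND s9 = 1 AND 0 = 0
s13 = s2 AND s11 = 1 AND 0 = 0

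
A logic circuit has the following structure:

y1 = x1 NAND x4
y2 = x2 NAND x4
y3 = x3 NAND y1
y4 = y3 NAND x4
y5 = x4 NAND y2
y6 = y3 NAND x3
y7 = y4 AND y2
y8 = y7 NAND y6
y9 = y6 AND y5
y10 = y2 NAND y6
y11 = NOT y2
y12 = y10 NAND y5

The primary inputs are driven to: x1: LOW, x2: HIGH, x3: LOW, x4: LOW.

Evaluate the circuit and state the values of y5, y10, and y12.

y5 = HIGH, y10 = LOW, y12 = HIGH

y1 = x1 NAND x4 = LOW NAND LOW = HIGH
y2 = x2 NAND x4 = HIGH NAND LOW = HIGH
y3 = x3 NAND y1 = LOW NAND HIGH = HIGH
y5 = x4 NAND y2 = LOW NAND HIGH = HIGH
y6 = y3 NAND x3 = HIGH NAND LOW = HIGH
y10 = y2 NAND y6 = HIGH NAND HIGH = LOW
y12 = y10 NAND y5 = LOW NAND HIGH = HIGH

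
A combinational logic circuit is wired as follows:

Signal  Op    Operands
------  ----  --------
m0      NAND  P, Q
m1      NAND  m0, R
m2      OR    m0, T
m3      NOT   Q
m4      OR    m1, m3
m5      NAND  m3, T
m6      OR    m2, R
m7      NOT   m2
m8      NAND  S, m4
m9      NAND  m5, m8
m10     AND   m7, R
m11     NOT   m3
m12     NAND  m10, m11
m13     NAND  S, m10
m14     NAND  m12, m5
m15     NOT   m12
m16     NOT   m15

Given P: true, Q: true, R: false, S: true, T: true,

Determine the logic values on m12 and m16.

m0 = P NAND Q = true NAND true = false
m2 = m0 OR T = false OR true = true
m3 = NOT Q = NOT true = false
m7 = NOT m2 = NOT true = false
m10 = m7 AND R = false AND false = false
m11 = NOT m3 = NOT false = true
m12 = m10 NAND m11 = false NAND true = true
m15 = NOT m12 = NOT true = false
m16 = NOT m15 = NOT false = true

m12 = true, m16 = true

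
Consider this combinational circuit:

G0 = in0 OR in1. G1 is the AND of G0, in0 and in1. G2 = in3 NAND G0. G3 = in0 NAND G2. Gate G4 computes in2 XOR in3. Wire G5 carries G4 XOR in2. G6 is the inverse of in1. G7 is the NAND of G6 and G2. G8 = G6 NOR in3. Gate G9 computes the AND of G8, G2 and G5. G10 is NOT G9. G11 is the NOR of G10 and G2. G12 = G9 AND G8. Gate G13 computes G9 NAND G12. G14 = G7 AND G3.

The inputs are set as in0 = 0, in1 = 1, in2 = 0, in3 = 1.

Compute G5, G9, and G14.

G5 = 1, G9 = 0, G14 = 1

G0 = in0 OR in1 = 0 OR 1 = 1
G2 = in3 NAND G0 = 1 NAND 1 = 0
G3 = in0 NAND G2 = 0 NAND 0 = 1
G4 = in2 XOR in3 = 0 XOR 1 = 1
G5 = G4 XOR in2 = 1 XOR 0 = 1
G6 = NOT in1 = NOT 1 = 0
G7 = G6 NAND G2 = 0 NAND 0 = 1
G8 = G6 NOR in3 = 0 NOR 1 = 0
G9 = G8 AND G2 AND G5 = 0 AND 0 AND 1 = 0
G14 = G7 AND G3 = 1 AND 1 = 1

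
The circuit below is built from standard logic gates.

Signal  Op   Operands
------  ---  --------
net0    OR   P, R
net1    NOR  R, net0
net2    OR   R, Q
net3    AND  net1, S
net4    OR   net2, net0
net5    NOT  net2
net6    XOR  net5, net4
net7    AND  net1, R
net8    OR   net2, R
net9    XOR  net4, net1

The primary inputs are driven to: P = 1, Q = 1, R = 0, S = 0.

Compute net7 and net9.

net0 = P OR R = 1 OR 0 = 1
net1 = R NOR net0 = 0 NOR 1 = 0
net2 = R OR Q = 0 OR 1 = 1
net4 = net2 OR net0 = 1 OR 1 = 1
net7 = net1 AND R = 0 AND 0 = 0
net9 = net4 XOR net1 = 1 XOR 0 = 1

net7 = 0  net9 = 1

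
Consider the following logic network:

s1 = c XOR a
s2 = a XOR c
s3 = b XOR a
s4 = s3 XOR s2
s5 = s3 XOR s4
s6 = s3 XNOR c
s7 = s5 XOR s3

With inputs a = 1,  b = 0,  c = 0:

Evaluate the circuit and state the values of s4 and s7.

s2 = a XOR c = 1 XOR 0 = 1
s3 = b XOR a = 0 XOR 1 = 1
s4 = s3 XOR s2 = 1 XOR 1 = 0
s5 = s3 XOR s4 = 1 XOR 0 = 1
s7 = s5 XOR s3 = 1 XOR 1 = 0

s4 = 0, s7 = 0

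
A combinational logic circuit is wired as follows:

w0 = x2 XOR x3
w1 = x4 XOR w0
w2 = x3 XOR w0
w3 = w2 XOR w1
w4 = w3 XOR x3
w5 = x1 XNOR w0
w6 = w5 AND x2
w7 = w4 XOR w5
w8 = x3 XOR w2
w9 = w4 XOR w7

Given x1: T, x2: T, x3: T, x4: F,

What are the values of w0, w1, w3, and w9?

w0 = x2 XOR x3 = T XOR T = F
w1 = x4 XOR w0 = F XOR F = F
w2 = x3 XOR w0 = T XOR F = T
w3 = w2 XOR w1 = T XOR F = T
w4 = w3 XOR x3 = T XOR T = F
w5 = x1 XNOR w0 = T XNOR F = F
w7 = w4 XOR w5 = F XOR F = F
w9 = w4 XOR w7 = F XOR F = F

w0 = F  w1 = F  w3 = T  w9 = F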